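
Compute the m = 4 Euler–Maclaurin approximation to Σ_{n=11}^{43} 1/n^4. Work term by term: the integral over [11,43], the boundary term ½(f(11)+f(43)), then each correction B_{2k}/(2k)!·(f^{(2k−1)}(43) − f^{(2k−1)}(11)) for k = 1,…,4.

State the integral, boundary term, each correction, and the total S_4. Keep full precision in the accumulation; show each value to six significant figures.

The integral term ∫_11^43 1/x^4 dx = 0.000246246.
Boundary: ½(f(11) + f(43)) = ½(6.83013e-05 + 2.92500e-07) = 3.42969e-05.
Integral + boundary = 0.000280543.
Correction k=1: B_{2}/2! · (f^{(1)}(43) − f^{(1)}(11)) = 1/12 · (-2.72093e-08 − (-2.48369e-05)) = 2.06747e-06.
Partial sum through k=1: 0.000282610.
Correction k=2: B_{4}/4! · (f^{(3)}(43) − f^{(3)}(11)) = −1/720 · (-4.41471e-10 − (-6.15790e-06)) = -8.55202e-09.
Partial sum through k=2: 0.000282602.
Correction k=3: B_{6}/6! · (f^{(5)}(43) − f^{(5)}(11)) = 1/30240 · (-1.33707e-11 − (-2.84994e-06)) = 9.42435e-11.
Partial sum through k=3: 0.000282602.
Correction k=4: B_{8}/8! · (f^{(7)}(43) − f^{(7)}(11)) = −1/1209600 · (-6.50817e-13 − (-2.11979e-06)) = -1.75247e-12.

S_4 ≈ 0.000282602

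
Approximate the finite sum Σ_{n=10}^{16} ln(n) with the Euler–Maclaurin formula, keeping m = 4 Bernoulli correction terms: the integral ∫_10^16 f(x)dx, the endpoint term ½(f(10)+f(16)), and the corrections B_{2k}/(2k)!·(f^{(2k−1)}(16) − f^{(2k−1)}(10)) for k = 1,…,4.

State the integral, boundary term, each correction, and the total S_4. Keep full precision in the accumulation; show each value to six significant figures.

S_4 ≈ 17.8700

Integral: ∫_10^16 ln(x) dx = 15.3356.
Endpoint term: (f(10) + f(16))/2 = (2.30259 + 2.77259)/2 = 2.53759.
So far: 17.8732.
Correction k=1: B_{2}/2! · (f^{(1)}(16) − f^{(1)}(10)) = 1/12 · (0.0625000 − 0.100000) = -0.00312500.
After k=1: 17.8700.
Correction k=2: B_{4}/4! · (f^{(3)}(16) − f^{(3)}(10)) = −1/720 · (0.000488281 − 0.00200000) = 2.09961e-06.
After k=2: 17.8700.
Correction k=3: B_{6}/6! · (f^{(5)}(16) − f^{(5)}(10)) = 1/30240 · (2.28882e-05 − 0.000240000) = -7.17962e-09.
After k=3: 17.8700.
Correction k=4: B_{8}/8! · (f^{(7)}(16) − f^{(7)}(10)) = −1/1209600 · (2.68221e-06 − 7.20000e-05) = 5.73064e-11.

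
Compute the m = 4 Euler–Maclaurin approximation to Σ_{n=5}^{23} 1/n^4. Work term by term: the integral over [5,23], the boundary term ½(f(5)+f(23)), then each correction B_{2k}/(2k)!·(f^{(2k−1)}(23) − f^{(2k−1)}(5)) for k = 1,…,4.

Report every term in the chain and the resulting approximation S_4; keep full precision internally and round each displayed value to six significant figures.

S_4 ≈ 0.00354564

∫_5^23 1/x^4 dx evaluates to 0.00263927.
Endpoint term: (f(5) + f(23))/2 = (0.00160000 + 3.57346e-06)/2 = 0.000801787.
Running total after boundary: 0.00344106.
k=1: B_{2}/(2)! × [f^{(1)}(23) − f^{(1)}(5)] = 1/12 × (-6.21471e-07 − (-0.00128000)) = 0.000106615.
Running total after k=1: 0.00354767.
k=2: B_{4}/(4)! × [f^{(3)}(23) − f^{(3)}(5)] = −1/720 × (-3.52441e-08 − (-0.00153600)) = -2.13328e-06.
Running total after k=2: 0.00354554.
k=3: B_{6}/(6)! × [f^{(5)}(23) − f^{(5)}(5)] = 1/30240 × (-3.73094e-09 − (-0.00344064)) = 1.13778e-07.
Running total after k=3: 0.00354565.
k=4: B_{8}/(8)! × [f^{(7)}(23) − f^{(7)}(5)] = −1/1209600 × (-6.34754e-10 − (-0.0123863)) = -1.02400e-08.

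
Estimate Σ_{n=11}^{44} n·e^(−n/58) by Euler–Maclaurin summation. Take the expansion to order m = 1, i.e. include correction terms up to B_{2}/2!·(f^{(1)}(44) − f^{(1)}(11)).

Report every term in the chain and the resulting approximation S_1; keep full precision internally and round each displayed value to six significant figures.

S_1 ≈ 554.905

∫_11^44 x·e^(−x/58) dx evaluates to 540.098.
Boundary: ½(f(11) + f(44)) = ½(9.09969 + 20.6057) = 14.8527.
Running total after boundary: 554.951.
Order-1 term: 1/12 · (0.113041 − 0.670353) = -0.0464427.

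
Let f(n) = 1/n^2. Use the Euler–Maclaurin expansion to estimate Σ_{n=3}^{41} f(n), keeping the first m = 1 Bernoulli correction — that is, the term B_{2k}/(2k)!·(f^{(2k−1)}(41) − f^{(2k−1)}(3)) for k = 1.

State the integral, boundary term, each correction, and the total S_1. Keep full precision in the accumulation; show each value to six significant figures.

Integral: ∫_3^41 1/x^2 dx = 0.308943.
½[f(3) + f(41)] = ½[0.111111 + 0.000594884] = 0.0558530.
So far: 0.364796.
k=1: B_{2}/(2)! × [f^{(1)}(41) − f^{(1)}(3)] = 1/12 × (-2.90187e-05 − (-0.0740741)) = 0.00617042.

S_1 ≈ 0.370967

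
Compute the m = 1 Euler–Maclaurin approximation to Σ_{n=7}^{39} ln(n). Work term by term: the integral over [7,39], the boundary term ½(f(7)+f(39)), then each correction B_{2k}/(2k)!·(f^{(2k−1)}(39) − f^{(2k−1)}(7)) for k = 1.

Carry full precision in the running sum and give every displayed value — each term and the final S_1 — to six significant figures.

S_1 ≈ 100.053

Integral: ∫_7^39 ln(x) dx = 97.2575.
Boundary: ½(f(7) + f(39)) = ½(1.94591 + 3.66356) = 2.80474.
Running total after boundary: 100.062.
k=1: B_{2}/(2)! × [f^{(1)}(39) − f^{(1)}(7)] = 1/12 × (0.0256410 − 0.142857) = -0.00976801.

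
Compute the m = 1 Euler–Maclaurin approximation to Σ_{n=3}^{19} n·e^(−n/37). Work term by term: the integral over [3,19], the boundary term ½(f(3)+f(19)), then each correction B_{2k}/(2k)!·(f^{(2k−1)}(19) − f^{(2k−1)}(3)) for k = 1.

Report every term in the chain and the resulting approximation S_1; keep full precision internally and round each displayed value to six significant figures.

S_1 ≈ 131.895

The integral term ∫_3^19 x·e^(−x/37) dx = 124.873.
Endpoint term: (f(3) + f(19))/2 = (2.76636 + 11.3694)/2 = 7.06788.
Running total after boundary: 131.941.
Correction k=1: B_{2}/2! · (f^{(1)}(19) − f^{(1)}(3)) = 1/12 · (0.291108 − 0.847353) = -0.0463537.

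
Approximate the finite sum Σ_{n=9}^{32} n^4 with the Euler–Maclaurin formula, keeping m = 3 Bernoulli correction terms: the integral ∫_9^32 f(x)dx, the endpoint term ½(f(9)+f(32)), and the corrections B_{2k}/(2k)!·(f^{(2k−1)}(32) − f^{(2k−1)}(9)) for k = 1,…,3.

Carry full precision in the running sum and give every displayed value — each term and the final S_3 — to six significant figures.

Integral: ∫_9^32 x^4 dx = 6.69908e+06.
Endpoint term: (f(9) + f(32))/2 = (6561.00 + 1.04858e+06)/2 = 527568.
Running total after boundary: 7.22665e+06.
Order-1 term: 1/12 · (131072 − 2916.00) = 10679.7.
Running total after k=1: 7.23732e+06.
Order-2 term: −1/720 · (768.000 − 216.000) = -0.766667.
Running total after k=2: 7.23732e+06.
Order-3 term: 1/30240 · (0.00000 − 0.00000) = 0.00000.

S_3 ≈ 7.23732e+06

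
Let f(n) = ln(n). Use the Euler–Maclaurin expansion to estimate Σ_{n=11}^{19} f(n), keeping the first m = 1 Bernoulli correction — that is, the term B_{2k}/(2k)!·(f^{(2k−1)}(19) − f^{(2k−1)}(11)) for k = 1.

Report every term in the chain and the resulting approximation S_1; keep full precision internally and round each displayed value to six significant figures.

∫_11^19 ln(x) dx evaluates to 21.5675.
Endpoint term: (f(11) + f(19))/2 = (2.39790 + 2.94444)/2 = 2.67117.
Integral + boundary = 24.2387.
k=1: B_{2}/(2)! × [f^{(1)}(19) − f^{(1)}(11)] = 1/12 × (0.0526316 − 0.0909091) = -0.00318979.

S_1 ≈ 24.2355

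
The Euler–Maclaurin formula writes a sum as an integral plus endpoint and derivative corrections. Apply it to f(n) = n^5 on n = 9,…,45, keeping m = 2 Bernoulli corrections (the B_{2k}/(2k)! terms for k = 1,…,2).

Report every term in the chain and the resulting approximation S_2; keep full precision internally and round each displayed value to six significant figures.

S_2 ≈ 1.47787e+09

The integral term ∫_9^45 x^5 dx = 1.38387e+09.
Endpoint term: (f(9) + f(45))/2 = (59049.0 + 1.84528e+08)/2 = 9.22936e+07.
Running total after boundary: 1.47617e+09.
k=1: B_{2}/(2)! × [f^{(1)}(45) − f^{(1)}(9)] = 1/12 × (2.05031e+07 − 32805.0) = 1.70586e+06.
Partial sum through k=1: 1.47787e+09.
k=2: B_{4}/(4)! × [f^{(3)}(45) − f^{(3)}(9)] = −1/720 × (121500 − 4860.00) = -162.000.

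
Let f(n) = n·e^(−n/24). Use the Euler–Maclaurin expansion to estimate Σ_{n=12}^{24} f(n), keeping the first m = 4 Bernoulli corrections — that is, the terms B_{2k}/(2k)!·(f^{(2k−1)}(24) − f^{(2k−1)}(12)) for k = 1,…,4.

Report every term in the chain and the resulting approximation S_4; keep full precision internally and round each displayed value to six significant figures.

The integral term ∫_12^24 x·e^(−x/24) dx = 100.245.
½[f(12) + f(24)] = ½[7.27837 + 8.82911] = 8.05374.
So far: 108.299.
Order-1 term: 1/12 · (0.00000 − 0.303265) = -0.0252721.
Partial sum through k=1: 108.274.
Order-2 term: −1/720 · (0.00127736 − 0.00263251) = 1.88216e-06.
Partial sum through k=2: 108.274.
Order-3 term: 1/30240 · (4.43527e-06 − 8.22660e-06) = -1.25374e-10.
Partial sum through k=3: 108.274.
Order-4 term: −1/1209600 · (1.15502e-08 − 2.06300e-08) = 7.50643e-15.

S_4 ≈ 108.274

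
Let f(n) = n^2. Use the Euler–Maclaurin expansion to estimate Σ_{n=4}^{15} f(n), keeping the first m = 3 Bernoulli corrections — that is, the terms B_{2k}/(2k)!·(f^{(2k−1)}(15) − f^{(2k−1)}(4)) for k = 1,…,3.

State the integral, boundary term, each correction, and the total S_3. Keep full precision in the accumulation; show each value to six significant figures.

S_3 ≈ 1226.00

Integral: ∫_4^15 x^2 dx = 1103.67.
Endpoint term: (f(4) + f(15))/2 = (16.0000 + 225.000)/2 = 120.500.
Integral + boundary = 1224.17.
Order-1 term: 1/12 · (30.0000 − 8.00000) = 1.83333.
Partial sum through k=1: 1226.00.
Order-2 term: −1/720 · (0.00000 − 0.00000) = 0.00000.
Partial sum through k=2: 1226.00.
Order-3 term: 1/30240 · (0.00000 − 0.00000) = 0.00000.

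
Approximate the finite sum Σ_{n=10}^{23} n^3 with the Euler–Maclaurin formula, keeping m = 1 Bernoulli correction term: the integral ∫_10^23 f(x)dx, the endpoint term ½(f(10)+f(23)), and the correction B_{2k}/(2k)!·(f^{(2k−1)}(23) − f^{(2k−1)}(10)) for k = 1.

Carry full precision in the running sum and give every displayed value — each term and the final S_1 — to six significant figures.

S_1 ≈ 74151.0

The integral term ∫_10^23 x^3 dx = 67460.2.
Endpoint term: (f(10) + f(23))/2 = (1000.00 + 12167.0)/2 = 6583.50.
So far: 74043.8.
k=1: B_{2}/(2)! × [f^{(1)}(23) − f^{(1)}(10)] = 1/12 × (1587.00 − 300.000) = 107.250.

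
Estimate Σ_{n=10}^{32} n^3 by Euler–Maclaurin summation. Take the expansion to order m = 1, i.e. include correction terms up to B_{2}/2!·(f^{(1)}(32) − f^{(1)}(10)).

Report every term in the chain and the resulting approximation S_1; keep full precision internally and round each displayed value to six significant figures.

The integral term ∫_10^32 x^3 dx = 259644.
½[f(10) + f(32)] = ½[1000.00 + 32768.0] = 16884.0.
So far: 276528.
k=1: B_{2}/(2)! × [f^{(1)}(32) − f^{(1)}(10)] = 1/12 × (3072.00 − 300.000) = 231.000.

S_1 ≈ 276759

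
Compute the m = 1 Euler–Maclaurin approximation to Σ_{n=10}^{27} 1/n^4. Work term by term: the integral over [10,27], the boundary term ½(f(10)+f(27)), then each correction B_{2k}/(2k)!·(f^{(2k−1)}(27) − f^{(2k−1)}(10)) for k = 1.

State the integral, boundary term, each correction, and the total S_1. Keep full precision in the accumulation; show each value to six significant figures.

Integral: ∫_10^27 1/x^4 dx = 0.000316398.
Boundary: ½(f(10) + f(27)) = ½(0.000100000 + 1.88168e-06) = 5.09408e-05.
Integral + boundary = 0.000367339.
Order-1 term: 1/12 · (-2.78767e-07 − (-4.00000e-05)) = 3.31010e-06.

S_1 ≈ 0.000370649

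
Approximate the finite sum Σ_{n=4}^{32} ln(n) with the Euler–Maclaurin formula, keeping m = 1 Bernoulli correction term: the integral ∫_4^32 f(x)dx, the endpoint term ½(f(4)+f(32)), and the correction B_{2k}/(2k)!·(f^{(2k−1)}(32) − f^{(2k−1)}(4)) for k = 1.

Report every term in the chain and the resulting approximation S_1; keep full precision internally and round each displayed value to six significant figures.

S_1 ≈ 79.7662

Integral: ∫_4^32 ln(x) dx = 77.3584.
½[f(4) + f(32)] = ½[1.38629 + 3.46574] = 2.42602.
Integral + boundary = 79.7844.
k=1: B_{2}/(2)! × [f^{(1)}(32) − f^{(1)}(4)] = 1/12 × (0.0312500 − 0.250000) = -0.0182292.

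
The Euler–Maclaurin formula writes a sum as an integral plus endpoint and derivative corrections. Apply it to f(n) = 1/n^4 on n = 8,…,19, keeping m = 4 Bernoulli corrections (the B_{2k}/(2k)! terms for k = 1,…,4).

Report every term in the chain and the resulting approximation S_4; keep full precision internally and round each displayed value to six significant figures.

S_4 ≈ 0.000738311

The integral term ∫_8^19 1/x^4 dx = 0.000602444.
Boundary: ½(f(8) + f(19)) = ½(0.000244141 + 7.67336e-06) = 0.000125907.
Integral + boundary = 0.000728351.
Correction k=1: B_{2}/2! · (f^{(1)}(19) − f^{(1)}(8)) = 1/12 · (-1.61544e-06 − (-0.000122070)) = 1.00379e-05.
Running total after k=1: 0.000738389.
Correction k=2: B_{4}/4! · (f^{(3)}(19) − f^{(3)}(8)) = −1/720 · (-1.34247e-07 − (-5.72205e-05)) = -7.92864e-08.
Running total after k=2: 0.000738309.
Correction k=3: B_{6}/6! · (f^{(5)}(19) − f^{(5)}(8)) = 1/30240 · (-2.08251e-08 − (-5.00679e-05)) = 1.65500e-09.
Running total after k=3: 0.000738311.
Correction k=4: B_{8}/8! · (f^{(7)}(19) − f^{(7)}(8)) = −1/1209600 · (-5.19185e-09 − (-7.04080e-05)) = -5.82034e-11.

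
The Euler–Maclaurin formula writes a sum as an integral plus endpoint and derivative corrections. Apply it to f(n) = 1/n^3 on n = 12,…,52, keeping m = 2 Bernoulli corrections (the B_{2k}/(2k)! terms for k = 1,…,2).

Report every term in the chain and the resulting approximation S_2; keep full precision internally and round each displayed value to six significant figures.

Integral: ∫_12^52 1/x^3 dx = 0.00328731.
Endpoint term: (f(12) + f(52))/2 = (0.000578704 + 7.11197e-06)/2 = 0.000292908.
Running total after boundary: 0.00358022.
Correction k=1: B_{2}/2! · (f^{(1)}(52) − f^{(1)}(12)) = 1/12 · (-4.10306e-07 − (-0.000144676)) = 1.20221e-05.
Running total after k=1: 0.00359224.
Correction k=2: B_{4}/4! · (f^{(3)}(52) − f^{(3)}(12)) = −1/720 · (-3.03481e-09 − (-2.00939e-05)) = -2.79039e-08.

S_2 ≈ 0.00359221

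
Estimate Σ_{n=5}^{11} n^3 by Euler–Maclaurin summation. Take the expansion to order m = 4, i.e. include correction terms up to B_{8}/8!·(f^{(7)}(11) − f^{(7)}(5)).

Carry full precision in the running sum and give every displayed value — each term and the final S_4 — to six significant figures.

S_4 ≈ 4256.00

∫_5^11 x^3 dx evaluates to 3504.00.
Boundary: ½(f(5) + f(11)) = ½(125.000 + 1331.00) = 728.000.
Integral + boundary = 4232.00.
Order-1 term: 1/12 · (363.000 − 75.0000) = 24.0000.
Running total after k=1: 4256.00.
Order-2 term: −1/720 · (6.00000 − 6.00000) = 0.00000.
Running total after k=2: 4256.00.
Order-3 term: 1/30240 · (0.00000 − 0.00000) = 0.00000.
Running total after k=3: 4256.00.
Order-4 term: −1/1209600 · (0.00000 − 0.00000) = 0.00000.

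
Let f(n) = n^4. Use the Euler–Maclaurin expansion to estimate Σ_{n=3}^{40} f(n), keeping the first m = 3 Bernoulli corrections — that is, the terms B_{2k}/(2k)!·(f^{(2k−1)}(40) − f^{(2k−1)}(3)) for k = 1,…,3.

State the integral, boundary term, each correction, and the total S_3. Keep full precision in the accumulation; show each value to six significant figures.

∫_3^40 x^4 dx evaluates to 2.04800e+07.
Boundary: ½(f(3) + f(40)) = ½(81.0000 + 2.56000e+06) = 1.28004e+06.
So far: 2.17600e+07.
Correction k=1: B_{2}/2! · (f^{(1)}(40) − f^{(1)}(3)) = 1/12 · (256000 − 108.000) = 21324.3.
Partial sum through k=1: 2.17813e+07.
Correction k=2: B_{4}/4! · (f^{(3)}(40) − f^{(3)}(3)) = −1/720 · (960.000 − 72.0000) = -1.23333.
Partial sum through k=2: 2.17813e+07.
Correction k=3: B_{6}/6! · (f^{(5)}(40) − f^{(5)}(3)) = 1/30240 · (0.00000 − 0.00000) = 0.00000.

S_3 ≈ 2.17813e+07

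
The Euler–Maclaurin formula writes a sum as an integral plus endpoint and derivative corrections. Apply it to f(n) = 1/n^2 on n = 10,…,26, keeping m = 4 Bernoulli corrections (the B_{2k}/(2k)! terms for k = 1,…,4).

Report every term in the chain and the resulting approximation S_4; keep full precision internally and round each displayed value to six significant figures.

S_4 ≈ 0.0674350

The integral term ∫_10^26 1/x^2 dx = 0.0615385.
½[f(10) + f(26)] = ½[0.0100000 + 0.00147929] = 0.00573964.
So far: 0.0672781.
Correction k=1: B_{2}/2! · (f^{(1)}(26) − f^{(1)}(10)) = 1/12 · (-0.000113792 − (-0.00200000)) = 0.000157184.
Running total after k=1: 0.0674353.
Correction k=2: B_{4}/4! · (f^{(3)}(26) − f^{(3)}(10)) = −1/720 · (-2.01997e-06 − (-0.000240000)) = -3.30528e-07.
Running total after k=2: 0.0674350.
Correction k=3: B_{6}/6! · (f^{(5)}(26) − f^{(5)}(10)) = 1/30240 · (-8.96436e-08 − (-7.20000e-05)) = 2.37799e-09.
Running total after k=3: 0.0674350.
Correction k=4: B_{8}/8! · (f^{(7)}(26) − f^{(7)}(10)) = −1/1209600 · (-7.42609e-09 − (-4.03200e-05)) = -3.33272e-11.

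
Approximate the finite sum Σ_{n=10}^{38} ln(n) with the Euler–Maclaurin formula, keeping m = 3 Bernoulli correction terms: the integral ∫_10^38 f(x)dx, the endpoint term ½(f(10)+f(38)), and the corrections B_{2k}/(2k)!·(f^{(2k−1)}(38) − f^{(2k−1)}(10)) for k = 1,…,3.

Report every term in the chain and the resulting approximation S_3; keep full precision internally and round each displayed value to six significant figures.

S_3 ≈ 90.1664

Integral: ∫_10^38 ln(x) dx = 87.2024.
½[f(10) + f(38)] = ½[2.30259 + 3.63759] = 2.97009.
So far: 90.1725.
k=1: B_{2}/(2)! × [f^{(1)}(38) − f^{(1)}(10)] = 1/12 × (0.0263158 − 0.100000) = -0.00614035.
Partial sum through k=1: 90.1664.
k=2: B_{4}/(4)! × [f^{(3)}(38) − f^{(3)}(10)] = −1/720 × (3.64485e-05 − 0.00200000) = 2.72715e-06.
Partial sum through k=2: 90.1664.
k=3: B_{6}/(6)! × [f^{(5)}(38) − f^{(5)}(10)] = 1/30240 × (3.02896e-07 − 0.000240000) = -7.92649e-09.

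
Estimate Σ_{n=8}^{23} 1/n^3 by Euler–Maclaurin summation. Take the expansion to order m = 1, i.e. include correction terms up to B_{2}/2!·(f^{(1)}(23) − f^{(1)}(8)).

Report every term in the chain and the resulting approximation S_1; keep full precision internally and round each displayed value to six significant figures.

∫_8^23 1/x^3 dx evaluates to 0.00686732.
Endpoint term: (f(8) + f(23))/2 = (0.00195312 + 8.21895e-05)/2 = 0.00101766.
Integral + boundary = 0.00788498.
Correction k=1: B_{2}/2! · (f^{(1)}(23) − f^{(1)}(8)) = 1/12 · (-1.07204e-05 − (-0.000732422)) = 6.01418e-05.

S_1 ≈ 0.00794512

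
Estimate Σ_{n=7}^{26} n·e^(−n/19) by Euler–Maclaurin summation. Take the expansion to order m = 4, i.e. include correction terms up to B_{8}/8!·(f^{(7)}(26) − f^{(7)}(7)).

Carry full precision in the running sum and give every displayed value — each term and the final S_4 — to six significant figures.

S_4 ≈ 129.843

The integral term ∫_7^26 x·e^(−x/19) dx = 124.157.
½[f(7) + f(26)] = ½[4.84278 + 6.61722] = 5.73000.
So far: 129.887.
k=1: B_{2}/(2)! × [f^{(1)}(26) − f^{(1)}(7)] = 1/12 × (-0.0937663 − 0.436943) = -0.0442257.
Running total after k=1: 129.843.
k=2: B_{4}/(4)! × [f^{(3)}(26) − f^{(3)}(7)] = −1/720 × (0.00115028 − 0.00504320) = 5.40683e-06.
Running total after k=2: 129.843.
k=3: B_{6}/(6)! × [f^{(5)}(26) − f^{(5)}(7)] = 1/30240 × (7.09224e-06 − 2.45873e-05) = -5.78541e-10.
Running total after k=3: 129.843.
k=4: B_{8}/(8)! × [f^{(7)}(26) − f^{(7)}(7)] = −1/1209600 × (3.04657e-08 − 9.75196e-08) = 5.54348e-14.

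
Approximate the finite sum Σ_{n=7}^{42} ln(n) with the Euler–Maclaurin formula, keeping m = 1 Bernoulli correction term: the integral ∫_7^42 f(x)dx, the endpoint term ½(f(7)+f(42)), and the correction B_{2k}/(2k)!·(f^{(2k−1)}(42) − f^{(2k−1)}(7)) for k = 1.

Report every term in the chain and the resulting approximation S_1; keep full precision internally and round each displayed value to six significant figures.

∫_7^42 ln(x) dx evaluates to 108.361.
Endpoint term: (f(7) + f(42))/2 = (1.94591 + 3.73767)/2 = 2.84179.
Integral + boundary = 111.203.
Order-1 term: 1/12 · (0.0238095 − 0.142857) = -0.00992063.

S_1 ≈ 111.193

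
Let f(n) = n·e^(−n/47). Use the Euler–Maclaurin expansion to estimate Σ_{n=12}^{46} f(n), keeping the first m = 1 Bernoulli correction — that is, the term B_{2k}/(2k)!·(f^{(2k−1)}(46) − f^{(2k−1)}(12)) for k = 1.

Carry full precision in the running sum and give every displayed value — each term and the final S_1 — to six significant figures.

The integral term ∫_12^46 x·e^(−x/47) dx = 505.577.
½[f(12) + f(46)] = ½[9.29603 + 17.2864] = 13.2912.
Running total after boundary: 518.869.
Order-1 term: 1/12 · (0.00799554 − 0.576881) = -0.0474071.

S_1 ≈ 518.821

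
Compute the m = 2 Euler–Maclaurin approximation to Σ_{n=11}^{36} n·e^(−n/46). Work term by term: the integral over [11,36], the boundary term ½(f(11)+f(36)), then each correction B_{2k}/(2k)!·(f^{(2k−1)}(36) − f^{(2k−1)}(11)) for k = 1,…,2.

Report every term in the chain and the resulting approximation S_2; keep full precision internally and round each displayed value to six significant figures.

Integral: ∫_11^36 x·e^(−x/46) dx = 339.730.
½[f(11) + f(36)] = ½[8.66043 + 16.4596] = 12.5600.
Integral + boundary = 352.290.
Order-1 term: 1/12 · (0.0993939 − 0.599042) = -0.0416373.
After k=1: 352.248.
Order-2 term: −1/720 · (0.000479120 − 0.00102725) = 7.61296e-07.

S_2 ≈ 352.248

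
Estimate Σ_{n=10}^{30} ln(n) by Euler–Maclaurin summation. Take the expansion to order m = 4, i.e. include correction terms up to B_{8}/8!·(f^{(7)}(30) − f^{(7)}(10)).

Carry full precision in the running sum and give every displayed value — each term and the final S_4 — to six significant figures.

S_4 ≈ 61.8564

Integral: ∫_10^30 ln(x) dx = 59.0101.
Endpoint term: (f(10) + f(30))/2 = (2.30259 + 3.40120)/2 = 2.85189.
Integral + boundary = 61.8620.
Correction k=1: B_{2}/2! · (f^{(1)}(30) − f^{(1)}(10)) = 1/12 · (0.0333333 − 0.100000) = -0.00555556.
Running total after k=1: 61.8564.
Correction k=2: B_{4}/4! · (f^{(3)}(30) − f^{(3)}(10)) = −1/720 · (7.40741e-05 − 0.00200000) = 2.67490e-06.
Running total after k=2: 61.8564.
Correction k=3: B_{6}/6! · (f^{(5)}(30) − f^{(5)}(10)) = 1/30240 · (9.87654e-07 − 0.000240000) = -7.90385e-09.
Running total after k=3: 61.8564.
Correction k=4: B_{8}/8! · (f^{(7)}(30) − f^{(7)}(10)) = −1/1209600 · (3.29218e-08 − 7.20000e-05) = 5.94966e-11.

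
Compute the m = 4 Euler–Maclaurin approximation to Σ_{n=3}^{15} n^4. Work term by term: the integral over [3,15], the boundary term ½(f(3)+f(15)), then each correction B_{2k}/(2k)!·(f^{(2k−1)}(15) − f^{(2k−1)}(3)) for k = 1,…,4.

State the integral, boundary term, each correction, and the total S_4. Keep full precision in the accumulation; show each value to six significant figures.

∫_3^15 x^4 dx evaluates to 151826.
½[f(3) + f(15)] = ½[81.0000 + 50625.0] = 25353.0.
Running total after boundary: 177179.
k=1: B_{2}/(2)! × [f^{(1)}(15) − f^{(1)}(3)] = 1/12 × (13500.0 − 108.000) = 1116.00.
After k=1: 178295.
k=2: B_{4}/(4)! × [f^{(3)}(15) − f^{(3)}(3)] = −1/720 × (360.000 − 72.0000) = -0.400000.
After k=2: 178295.
k=3: B_{6}/(6)! × [f^{(5)}(15) − f^{(5)}(3)] = 1/30240 × (0.00000 − 0.00000) = 0.00000.
After k=3: 178295.
k=4: B_{8}/(8)! × [f^{(7)}(15) − f^{(7)}(3)] = −1/1209600 × (0.00000 − 0.00000) = 0.00000.

S_4 ≈ 178295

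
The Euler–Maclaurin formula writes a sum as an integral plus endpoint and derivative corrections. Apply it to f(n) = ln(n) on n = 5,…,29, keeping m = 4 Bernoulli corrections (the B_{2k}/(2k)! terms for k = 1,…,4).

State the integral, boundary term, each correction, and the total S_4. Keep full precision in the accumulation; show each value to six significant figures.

S_4 ≈ 68.0790

The integral term ∫_5^29 ln(x) dx = 65.6044.
Boundary: ½(f(5) + f(29)) = ½(1.60944 + 3.36730) = 2.48837.
Integral + boundary = 68.0928.
Correction k=1: B_{2}/2! · (f^{(1)}(29) − f^{(1)}(5)) = 1/12 · (0.0344828 − 0.200000) = -0.0137931.
After k=1: 68.0790.
Correction k=2: B_{4}/4! · (f^{(3)}(29) − f^{(3)}(5)) = −1/720 · (8.20042e-05 − 0.0160000) = 2.21083e-05.
After k=2: 68.0790.
Correction k=3: B_{6}/6! · (f^{(5)}(29) − f^{(5)}(5)) = 1/30240 · (1.17010e-06 − 0.00768000) = -2.53930e-07.
After k=3: 68.0790.
Correction k=4: B_{8}/8! · (f^{(7)}(29) − f^{(7)}(5)) = −1/1209600 · (4.17394e-08 − 0.00921600) = 7.61901e-09.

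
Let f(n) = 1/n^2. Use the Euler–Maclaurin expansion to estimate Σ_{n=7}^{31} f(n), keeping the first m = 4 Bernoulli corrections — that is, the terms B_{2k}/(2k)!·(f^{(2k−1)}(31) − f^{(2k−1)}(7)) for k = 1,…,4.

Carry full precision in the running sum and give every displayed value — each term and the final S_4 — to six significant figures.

Integral: ∫_7^31 1/x^2 dx = 0.110599.
½[f(7) + f(31)] = ½[0.0204082 + 0.00104058] = 0.0107244.
Running total after boundary: 0.121323.
k=1: B_{2}/(2)! × [f^{(1)}(31) − f^{(1)}(7)] = 1/12 × (-6.71344e-05 − (-0.00583090)) = 0.000480314.
Running total after k=1: 0.121804.
k=2: B_{4}/(4)! × [f^{(3)}(31) − f^{(3)}(7)] = −1/720 × (-8.38306e-07 − (-0.00142798)) = -1.98214e-06.
Running total after k=2: 0.121802.
k=3: B_{6}/(6)! × [f^{(5)}(31) − f^{(5)}(7)] = 1/30240 × (-2.61698e-08 − (-0.000874271)) = 2.89102e-08.
Running total after k=3: 0.121802.
k=4: B_{8}/(8)! × [f^{(7)}(31) − f^{(7)}(7)] = −1/1209600 × (-1.52498e-09 − (-0.000999167)) = -8.26030e-10.

S_4 ≈ 0.121802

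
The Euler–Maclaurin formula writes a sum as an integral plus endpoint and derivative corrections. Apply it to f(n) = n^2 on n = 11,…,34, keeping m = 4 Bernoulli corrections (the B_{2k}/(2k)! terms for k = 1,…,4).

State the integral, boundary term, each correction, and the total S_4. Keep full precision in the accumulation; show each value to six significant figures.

S_4 ≈ 13300.0

∫_11^34 x^2 dx evaluates to 12657.7.
½[f(11) + f(34)] = ½[121.000 + 1156.00] = 638.500.
Running total after boundary: 13296.2.
Order-1 term: 1/12 · (68.0000 − 22.0000) = 3.83333.
Running total after k=1: 13300.0.
Order-2 term: −1/720 · (0.00000 − 0.00000) = 0.00000.
Running total after k=2: 13300.0.
Order-3 term: 1/30240 · (0.00000 − 0.00000) = 0.00000.
Running total after k=3: 13300.0.
Order-4 term: −1/1209600 · (0.00000 − 0.00000) = 0.00000.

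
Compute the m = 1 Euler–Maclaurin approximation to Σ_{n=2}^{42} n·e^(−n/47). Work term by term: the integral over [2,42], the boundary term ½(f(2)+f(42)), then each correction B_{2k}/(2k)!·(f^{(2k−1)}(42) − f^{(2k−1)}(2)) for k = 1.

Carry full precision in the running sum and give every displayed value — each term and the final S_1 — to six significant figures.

Integral: ∫_2^42 x·e^(−x/47) dx = 495.485.
½[f(2) + f(42)] = ½[1.91668 + 17.1853] = 9.55097.
Integral + boundary = 505.036.
k=1: B_{2}/(2)! × [f^{(1)}(42) − f^{(1)}(2)] = 1/12 × (0.0435291 − 0.917559) = -0.0728358.

S_1 ≈ 504.963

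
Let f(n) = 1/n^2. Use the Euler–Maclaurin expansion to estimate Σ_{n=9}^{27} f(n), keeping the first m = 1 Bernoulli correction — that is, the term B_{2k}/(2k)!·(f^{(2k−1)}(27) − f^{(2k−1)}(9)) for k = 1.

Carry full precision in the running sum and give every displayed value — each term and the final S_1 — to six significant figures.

S_1 ≈ 0.0811529

Integral: ∫_9^27 1/x^2 dx = 0.0740741.
½[f(9) + f(27)] = ½[0.0123457 + 0.00137174] = 0.00685871.
Integral + boundary = 0.0809328.
Correction k=1: B_{2}/2! · (f^{(1)}(27) − f^{(1)}(9)) = 1/12 · (-0.000101611 − (-0.00274348)) = 0.000220156.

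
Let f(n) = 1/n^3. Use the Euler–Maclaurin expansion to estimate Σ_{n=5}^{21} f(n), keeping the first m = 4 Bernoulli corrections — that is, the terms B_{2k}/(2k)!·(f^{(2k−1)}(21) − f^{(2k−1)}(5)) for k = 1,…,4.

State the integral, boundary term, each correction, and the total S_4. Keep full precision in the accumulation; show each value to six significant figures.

S_4 ≈ 0.0233138

∫_5^21 1/x^3 dx evaluates to 0.0188662.
½[f(5) + f(21)] = ½[0.00800000 + 0.000107980] = 0.00405399.
So far: 0.0229202.
Correction k=1: B_{2}/2! · (f^{(1)}(21) − f^{(1)}(5)) = 1/12 · (-1.54257e-05 − (-0.00480000)) = 0.000398715.
Partial sum through k=1: 0.0233189.
Correction k=2: B_{4}/4! · (f^{(3)}(21) − f^{(3)}(5)) = −1/720 · (-6.99577e-07 − (-0.00384000)) = -5.33236e-06.
Partial sum through k=2: 0.0233136.
Correction k=3: B_{6}/6! · (f^{(5)}(21) − f^{(5)}(5)) = 1/30240 · (-6.66264e-08 − (-0.00645120)) = 2.13331e-07.
Partial sum through k=3: 0.0233138.
Correction k=4: B_{8}/8! · (f^{(7)}(21) − f^{(7)}(5)) = −1/1209600 · (-1.08778e-08 − (-0.0185795)) = -1.53600e-08.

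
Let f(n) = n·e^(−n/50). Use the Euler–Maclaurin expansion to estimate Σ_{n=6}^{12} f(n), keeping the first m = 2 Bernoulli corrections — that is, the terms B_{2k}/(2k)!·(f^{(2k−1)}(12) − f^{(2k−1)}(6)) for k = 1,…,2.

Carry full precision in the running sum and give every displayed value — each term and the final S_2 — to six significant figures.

S_2 ≈ 52.1962

The integral term ∫_6^12 x·e^(−x/50) dx = 44.8309.
½[f(6) + f(12)] = ½[5.32152 + 9.43953] = 7.38053.
Integral + boundary = 52.2114.
k=1: B_{2}/(2)! × [f^{(1)}(12) − f^{(1)}(6)] = 1/12 × (0.597837 − 0.780490) = -0.0152211.
Running total after k=1: 52.1962.
k=2: B_{4}/(4)! × [f^{(3)}(12) − f^{(3)}(6)] = −1/720 × (0.000868437 − 0.00102173) = 2.12910e-07.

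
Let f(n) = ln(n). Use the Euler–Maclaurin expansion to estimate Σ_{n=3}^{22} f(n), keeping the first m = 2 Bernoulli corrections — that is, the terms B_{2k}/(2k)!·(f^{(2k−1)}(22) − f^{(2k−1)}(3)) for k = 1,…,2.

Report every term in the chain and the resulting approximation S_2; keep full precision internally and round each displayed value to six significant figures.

S_2 ≈ 47.7780

Integral: ∫_3^22 ln(x) dx = 45.7071.
½[f(3) + f(22)] = ½[1.09861 + 3.09104] = 2.09483.
Running total after boundary: 47.8019.
Order-1 term: 1/12 · (0.0454545 − 0.333333) = -0.0239899.
After k=1: 47.7779.
Order-2 term: −1/720 · (0.000187829 − 0.0740741) = 0.000102620.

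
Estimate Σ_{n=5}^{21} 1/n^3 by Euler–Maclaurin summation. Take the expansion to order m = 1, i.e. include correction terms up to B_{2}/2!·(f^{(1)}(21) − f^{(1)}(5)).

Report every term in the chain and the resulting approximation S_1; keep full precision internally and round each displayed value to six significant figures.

S_1 ≈ 0.0233189

∫_5^21 1/x^3 dx evaluates to 0.0188662.
Endpoint term: (f(5) + f(21))/2 = (0.00800000 + 0.000107980)/2 = 0.00405399.
Integral + boundary = 0.0229202.
k=1: B_{2}/(2)! × [f^{(1)}(21) − f^{(1)}(5)] = 1/12 × (-1.54257e-05 − (-0.00480000)) = 0.000398715.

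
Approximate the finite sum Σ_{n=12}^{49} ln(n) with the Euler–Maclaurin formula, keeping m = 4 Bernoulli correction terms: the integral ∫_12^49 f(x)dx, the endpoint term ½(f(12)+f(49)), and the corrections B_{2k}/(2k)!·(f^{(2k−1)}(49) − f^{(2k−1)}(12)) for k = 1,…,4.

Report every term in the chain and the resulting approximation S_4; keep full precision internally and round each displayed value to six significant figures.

S_4 ≈ 127.063

∫_12^49 ln(x) dx evaluates to 123.880.
Boundary: ½(f(12) + f(49)) = ½(2.48491 + 3.89182) = 3.18836.
Integral + boundary = 127.069.
Order-1 term: 1/12 · (0.0204082 − 0.0833333) = -0.00524376.
Partial sum through k=1: 127.063.
Order-2 term: −1/720 · (1.69997e-05 − 0.00115741) = 1.58390e-06.
Partial sum through k=2: 127.063.
Order-3 term: 1/30240 · (8.49632e-08 − 9.64506e-05) = -3.18669e-09.
Partial sum through k=3: 127.063.
Order-4 term: −1/1209600 · (1.06160e-09 − 2.00939e-05) = 1.66111e-11.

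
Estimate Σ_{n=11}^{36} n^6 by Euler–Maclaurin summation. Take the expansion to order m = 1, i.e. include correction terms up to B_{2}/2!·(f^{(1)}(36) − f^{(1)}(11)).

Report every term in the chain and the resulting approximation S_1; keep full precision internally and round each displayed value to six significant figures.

Integral: ∫_11^36 x^6 dx = 1.11921e+10.
Boundary: ½(f(11) + f(36)) = ½(1.77156e+06 + 2.17678e+09) = 1.08928e+09.
So far: 1.22814e+10.
Order-1 term: 1/12 · (3.62797e+08 − 966306) = 3.01526e+07.

S_1 ≈ 1.23115e+10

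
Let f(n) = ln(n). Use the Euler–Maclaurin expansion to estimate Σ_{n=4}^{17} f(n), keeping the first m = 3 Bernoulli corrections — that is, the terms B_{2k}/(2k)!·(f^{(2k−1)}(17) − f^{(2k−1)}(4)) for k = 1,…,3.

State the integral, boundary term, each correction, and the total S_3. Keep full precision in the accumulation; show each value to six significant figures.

∫_4^17 ln(x) dx evaluates to 29.6194.
Boundary: ½(f(4) + f(17)) = ½(1.38629 + 2.83321) = 2.10975.
So far: 31.7292.
Correction k=1: B_{2}/2! · (f^{(1)}(17) − f^{(1)}(4)) = 1/12 · (0.0588235 − 0.250000) = -0.0159314.
Running total after k=1: 31.7133.
Correction k=2: B_{4}/4! · (f^{(3)}(17) − f^{(3)}(4)) = −1/720 · (0.000407083 − 0.0312500) = 4.28374e-05.
Running total after k=2: 31.7133.
Correction k=3: B_{6}/6! · (f^{(5)}(17) − f^{(5)}(4)) = 1/30240 · (1.69031e-05 − 0.0234375) = -7.74491e-07.

S_3 ≈ 31.7133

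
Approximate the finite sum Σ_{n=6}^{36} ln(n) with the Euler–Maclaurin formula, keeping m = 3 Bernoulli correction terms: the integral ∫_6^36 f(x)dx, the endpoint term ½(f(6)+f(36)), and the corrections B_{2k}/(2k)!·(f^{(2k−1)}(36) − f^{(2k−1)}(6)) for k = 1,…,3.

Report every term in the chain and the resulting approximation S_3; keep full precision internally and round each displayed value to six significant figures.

The integral term ∫_6^36 ln(x) dx = 88.2561.
½[f(6) + f(36)] = ½[1.79176 + 3.58352] = 2.68764.
So far: 90.9438.
k=1: B_{2}/(2)! × [f^{(1)}(36) − f^{(1)}(6)] = 1/12 × (0.0277778 − 0.166667) = -0.0115741.
After k=1: 90.9322.
k=2: B_{4}/(4)! × [f^{(3)}(36) − f^{(3)}(6)] = −1/720 × (4.28669e-05 − 0.00925926) = 1.28005e-05.
After k=2: 90.9322.
k=3: B_{6}/(6)! × [f^{(5)}(36) − f^{(5)}(6)] = 1/30240 × (3.96916e-07 − 0.00308642) = -1.02051e-07.

S_3 ≈ 90.9322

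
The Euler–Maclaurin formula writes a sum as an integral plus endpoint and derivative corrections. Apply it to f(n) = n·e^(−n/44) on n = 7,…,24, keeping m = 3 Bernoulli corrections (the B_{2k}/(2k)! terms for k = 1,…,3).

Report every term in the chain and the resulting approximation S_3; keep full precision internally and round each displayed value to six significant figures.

The integral term ∫_7^24 x·e^(−x/44) dx = 179.852.
Endpoint term: (f(7) + f(24))/2 = (5.97043 + 13.9099)/2 = 9.94016.
So far: 189.792.
Order-1 term: 1/12 · (0.263445 − 0.717227) = -0.0378152.
After k=1: 189.754.
Order-2 term: −1/720 · (0.000734815 − 0.00125158) = 7.17734e-07.
After k=2: 189.754.
Order-3 term: 1/30240 · (6.88818e-07 − 1.10160e-06) = -1.36502e-11.

S_3 ≈ 189.754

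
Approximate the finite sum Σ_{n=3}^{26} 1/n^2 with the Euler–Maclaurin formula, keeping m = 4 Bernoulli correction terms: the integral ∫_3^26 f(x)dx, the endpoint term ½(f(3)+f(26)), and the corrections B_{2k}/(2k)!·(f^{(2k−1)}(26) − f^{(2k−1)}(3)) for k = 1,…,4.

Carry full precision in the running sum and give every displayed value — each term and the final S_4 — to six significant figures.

S_4 ≈ 0.357202

The integral term ∫_3^26 1/x^2 dx = 0.294872.
½[f(3) + f(26)] = ½[0.111111 + 0.00147929] = 0.0562952.
Running total after boundary: 0.351167.
Order-1 term: 1/12 · (-0.000113792 − (-0.0740741)) = 0.00616336.
Running total after k=1: 0.357330.
Order-2 term: −1/720 · (-2.01997e-06 − (-0.0987654)) = -0.000137171.
Running total after k=2: 0.357193.
Order-3 term: 1/30240 · (-8.96436e-08 − (-0.329218)) = 1.08868e-05.
Running total after k=3: 0.357204.
Order-4 term: −1/1209600 · (-7.42609e-09 − (-2.04847)) = -1.69351e-06.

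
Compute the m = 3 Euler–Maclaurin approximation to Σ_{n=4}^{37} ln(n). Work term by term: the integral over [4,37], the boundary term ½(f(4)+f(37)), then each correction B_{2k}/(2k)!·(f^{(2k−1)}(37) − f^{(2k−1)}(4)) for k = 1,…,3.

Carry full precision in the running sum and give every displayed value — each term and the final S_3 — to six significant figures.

The integral term ∫_4^37 ln(x) dx = 95.0588.
Endpoint term: (f(4) + f(37))/2 = (1.38629 + 3.61092)/2 = 2.49861.
So far: 97.5574.
Correction k=1: B_{2}/2! · (f^{(1)}(37) − f^{(1)}(4)) = 1/12 · (0.0270270 − 0.250000) = -0.0185811.
Running total after k=1: 97.5388.
Correction k=2: B_{4}/4! · (f^{(3)}(37) − f^{(3)}(4)) = −1/720 · (3.94843e-05 − 0.0312500) = 4.33479e-05.
Running total after k=2: 97.5389.
Correction k=3: B_{6}/6! · (f^{(5)}(37) − f^{(5)}(4)) = 1/30240 · (3.46101e-07 − 0.0234375) = -7.75038e-07.

S_3 ≈ 97.5389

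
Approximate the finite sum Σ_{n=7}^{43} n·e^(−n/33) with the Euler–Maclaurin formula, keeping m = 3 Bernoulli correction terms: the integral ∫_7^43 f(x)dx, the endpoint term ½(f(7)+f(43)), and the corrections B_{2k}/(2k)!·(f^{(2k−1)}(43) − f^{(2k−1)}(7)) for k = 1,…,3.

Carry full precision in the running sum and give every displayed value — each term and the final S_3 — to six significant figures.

S_3 ≈ 394.875

The integral term ∫_7^43 x·e^(−x/33) dx = 386.262.
Endpoint term: (f(7) + f(43))/2 = (5.66207 + 11.6834)/2 = 8.67274.
Running total after boundary: 394.935.
Order-1 term: 1/12 · (-0.0823355 − 0.637289) = -0.0599687.
Partial sum through k=1: 394.875.
Order-2 term: −1/720 · (0.000423397 − 0.00207073) = 2.28796e-06.
Partial sum through k=2: 394.875.
Order-3 term: 1/30240 · (8.47015e-07 − 3.26561e-06) = -7.99800e-11.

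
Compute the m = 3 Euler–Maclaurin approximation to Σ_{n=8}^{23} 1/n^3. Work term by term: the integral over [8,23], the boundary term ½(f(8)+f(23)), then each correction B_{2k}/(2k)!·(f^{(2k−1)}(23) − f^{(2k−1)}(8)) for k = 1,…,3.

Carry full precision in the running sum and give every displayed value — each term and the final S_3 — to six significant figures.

Integral: ∫_8^23 1/x^3 dx = 0.00686732.
Endpoint term: (f(8) + f(23))/2 = (0.00195312 + 8.21895e-05)/2 = 0.00101766.
So far: 0.00788498.
Order-1 term: 1/12 · (-1.07204e-05 − (-0.000732422)) = 6.01418e-05.
Partial sum through k=1: 0.00794512.
Order-2 term: −1/720 · (-4.05307e-07 − (-0.000228882)) = -3.17329e-07.
Partial sum through k=2: 0.00794480.
Order-3 term: 1/30240 · (-3.21794e-08 − (-0.000150204)) = 4.96599e-09.

S_3 ≈ 0.00794481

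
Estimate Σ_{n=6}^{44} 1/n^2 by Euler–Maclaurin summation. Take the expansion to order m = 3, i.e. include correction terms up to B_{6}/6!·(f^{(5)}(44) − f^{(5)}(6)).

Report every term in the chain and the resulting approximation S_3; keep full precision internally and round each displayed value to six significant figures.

S_3 ≈ 0.158852

∫_6^44 1/x^2 dx evaluates to 0.143939.
½[f(6) + f(44)] = ½[0.0277778 + 0.000516529] = 0.0141472.
So far: 0.158087.
k=1: B_{2}/(2)! × [f^{(1)}(44) − f^{(1)}(6)] = 1/12 × (-2.34786e-05 − (-0.00925926)) = 0.000769648.
Running total after k=1: 0.158856.
k=2: B_{4}/(4)! × [f^{(3)}(44) − f^{(3)}(6)] = −1/720 × (-1.45528e-07 − (-0.00308642)) = -4.28649e-06.
Running total after k=2: 0.158852.
k=3: B_{6}/(6)! × [f^{(5)}(44) − f^{(5)}(6)] = 1/30240 × (-2.25509e-09 − (-0.00257202)) = 8.50534e-08.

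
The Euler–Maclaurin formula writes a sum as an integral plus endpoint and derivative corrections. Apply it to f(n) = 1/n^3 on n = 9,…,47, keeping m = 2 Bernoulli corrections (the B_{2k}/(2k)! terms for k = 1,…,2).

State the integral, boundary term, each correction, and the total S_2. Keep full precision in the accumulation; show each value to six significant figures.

S_2 ≈ 0.00667508

∫_9^47 1/x^3 dx evaluates to 0.00594649.
½[f(9) + f(47)] = ½[0.00137174 + 9.63178e-06] = 0.000690687.
So far: 0.00663718.
Correction k=1: B_{2}/2! · (f^{(1)}(47) − f^{(1)}(9)) = 1/12 · (-6.14794e-07 − (-0.000457247)) = 3.80527e-05.
After k=1: 0.00667523.
Correction k=2: B_{4}/4! · (f^{(3)}(47) − f^{(3)}(9)) = −1/720 · (-5.56627e-09 − (-0.000112901)) = -1.56799e-07.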